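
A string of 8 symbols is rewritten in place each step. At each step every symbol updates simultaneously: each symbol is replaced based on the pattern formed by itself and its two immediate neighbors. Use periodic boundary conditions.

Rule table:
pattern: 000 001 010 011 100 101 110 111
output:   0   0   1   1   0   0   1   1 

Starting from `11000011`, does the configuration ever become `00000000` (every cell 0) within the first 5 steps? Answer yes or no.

no

step 1: 11000011  (fixed point — unchanged through step 5)
step 5 is 11000011, still not uniform 0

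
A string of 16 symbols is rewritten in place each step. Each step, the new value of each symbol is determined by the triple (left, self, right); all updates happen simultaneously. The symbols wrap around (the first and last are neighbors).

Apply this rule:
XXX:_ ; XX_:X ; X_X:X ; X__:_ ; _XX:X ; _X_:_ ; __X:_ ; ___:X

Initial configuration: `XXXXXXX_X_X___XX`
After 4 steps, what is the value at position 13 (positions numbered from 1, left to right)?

_

step 1: ______XX_X__X_X_
step 2: XXXXX_XXX____X__
step 3: X___XXX_X_XX____
step 4: __X_X_XX_XXX_XX_
position 13 holds _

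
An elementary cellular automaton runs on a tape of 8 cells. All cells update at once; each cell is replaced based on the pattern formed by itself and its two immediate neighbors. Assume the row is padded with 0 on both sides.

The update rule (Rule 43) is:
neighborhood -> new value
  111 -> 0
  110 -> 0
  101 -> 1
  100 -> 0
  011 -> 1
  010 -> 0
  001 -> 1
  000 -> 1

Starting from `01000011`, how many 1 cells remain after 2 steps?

2

step 1: 10011110
step 2: 00110000
count of 1: 2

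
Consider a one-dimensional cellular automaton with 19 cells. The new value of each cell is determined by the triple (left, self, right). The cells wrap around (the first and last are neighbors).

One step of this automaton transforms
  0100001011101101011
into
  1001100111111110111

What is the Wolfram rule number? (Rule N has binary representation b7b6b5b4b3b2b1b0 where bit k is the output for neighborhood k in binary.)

233

position 9: 111 → 1  (bit 7 = 1)
position 10: 110 → 1  (bit 6 = 1)
position 0: 101 → 1  (bit 5 = 1)
position 2: 100 → 0  (bit 4 = 0)
position 8: 011 → 1  (bit 3 = 1)
position 1: 010 → 0  (bit 2 = 0)
position 5: 001 → 0  (bit 1 = 0)
position 3: 000 → 1  (bit 0 = 1)
bits b7..b0 = 11101001 = 233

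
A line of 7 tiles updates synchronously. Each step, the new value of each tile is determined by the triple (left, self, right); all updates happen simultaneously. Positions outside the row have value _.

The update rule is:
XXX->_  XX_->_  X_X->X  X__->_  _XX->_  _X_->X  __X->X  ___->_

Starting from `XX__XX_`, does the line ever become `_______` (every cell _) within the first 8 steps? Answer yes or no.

___X___
__XX___
_X_____
XX_____
_______
all cells are _ at step 5

yes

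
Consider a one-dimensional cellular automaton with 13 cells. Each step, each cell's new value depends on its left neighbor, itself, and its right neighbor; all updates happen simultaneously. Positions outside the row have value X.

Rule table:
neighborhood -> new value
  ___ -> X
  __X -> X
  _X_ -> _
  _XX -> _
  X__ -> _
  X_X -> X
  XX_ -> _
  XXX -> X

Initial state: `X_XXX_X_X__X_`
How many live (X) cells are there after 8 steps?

6

step 1: _X_X_X_X__X_X
step 2: X_X_X_X__X_X_
step 3: _X_X_X__X_X_X
step 4: X_X_X__X_X_X_
step 5: _X_X__X_X_X_X
step 6: X_X__X_X_X_X_
step 7: _X__X_X_X_X_X
step 8: X__X_X_X_X_X_
count of X: 6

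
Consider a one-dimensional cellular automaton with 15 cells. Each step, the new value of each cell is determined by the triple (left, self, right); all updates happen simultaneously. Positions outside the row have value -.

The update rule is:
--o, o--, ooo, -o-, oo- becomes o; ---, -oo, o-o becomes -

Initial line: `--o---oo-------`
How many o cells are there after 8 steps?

-ooo-o-oo------
o-oo-o--oo-----
o--o-ooo-oo----
oooo--oo--oo---
-ooooo-ooo-oo--
o-oooo--oo--oo-
o--ooooo-ooo-oo
ooo-oooo--oo--o
count of o: 10

10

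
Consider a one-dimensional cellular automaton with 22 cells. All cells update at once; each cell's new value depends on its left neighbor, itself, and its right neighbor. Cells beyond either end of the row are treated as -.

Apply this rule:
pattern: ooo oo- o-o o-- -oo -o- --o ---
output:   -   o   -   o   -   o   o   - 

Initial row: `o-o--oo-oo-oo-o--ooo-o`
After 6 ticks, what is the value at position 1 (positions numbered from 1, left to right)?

o-ooo-o--o--o-ooo--o-o
o---o-ooooooo---oooo-o
oo-oo-------oo-o---o-o
-o--oo-----o-o-oo-oo-o
oooo-oo---oo-o--o--o-o
---o--oo-o-o-ooooooo-o
position 1 holds -

-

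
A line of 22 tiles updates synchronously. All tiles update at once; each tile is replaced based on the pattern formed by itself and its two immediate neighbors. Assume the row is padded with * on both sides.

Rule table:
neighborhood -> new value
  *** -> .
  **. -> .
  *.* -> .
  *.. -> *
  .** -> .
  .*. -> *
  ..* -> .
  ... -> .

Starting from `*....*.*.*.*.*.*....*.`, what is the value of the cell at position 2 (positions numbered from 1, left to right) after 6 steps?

*

.*...*.*.*.*.*.**...*.
.**..*.*.*.*.*...*..*.
...*.*.*.*.*.**..**.*.
*..*.*.*.*.*...*....*.
.*.*.*.*.*.**..**...*.
.*.*.*.*.*...*...*..*.
position 2 holds *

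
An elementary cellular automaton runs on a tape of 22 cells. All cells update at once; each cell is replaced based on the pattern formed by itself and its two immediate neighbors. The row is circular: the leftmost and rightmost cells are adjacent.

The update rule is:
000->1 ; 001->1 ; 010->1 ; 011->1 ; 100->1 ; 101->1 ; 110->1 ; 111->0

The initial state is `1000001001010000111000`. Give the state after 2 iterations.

0000000000000000111000

1111111111111111101111
0000000000000000111000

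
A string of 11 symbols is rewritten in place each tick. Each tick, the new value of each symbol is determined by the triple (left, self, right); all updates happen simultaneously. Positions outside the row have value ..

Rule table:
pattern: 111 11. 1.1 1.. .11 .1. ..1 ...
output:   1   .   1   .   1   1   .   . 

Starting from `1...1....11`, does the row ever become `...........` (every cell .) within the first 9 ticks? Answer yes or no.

1...1....1.
1...1....1.  (fixed point — unchanged through tick 9)
tick 9 is 1...1....1., still not uniform .

no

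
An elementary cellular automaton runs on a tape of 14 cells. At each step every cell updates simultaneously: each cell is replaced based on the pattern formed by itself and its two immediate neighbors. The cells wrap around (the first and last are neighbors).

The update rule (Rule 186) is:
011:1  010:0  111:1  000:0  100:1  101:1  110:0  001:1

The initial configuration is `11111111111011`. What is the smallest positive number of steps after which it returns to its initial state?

step 1: 11111111110111
step 2: 11111111101111
step 3: 11111111011111
step 4: 11111110111111
step 5: 11111101111111
step 6: 11111011111111
step 7: 11110111111111
step 8: 11101111111111
step 9: 11011111111111
step 10: 10111111111111
step 11: 01111111111111
step 12: 11111111111110
step 13: 11111111111101
step 14: 11111111111011

14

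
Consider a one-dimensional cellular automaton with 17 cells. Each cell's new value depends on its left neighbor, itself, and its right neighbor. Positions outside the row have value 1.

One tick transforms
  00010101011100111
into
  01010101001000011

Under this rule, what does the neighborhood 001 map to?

At position 2 the neighborhood is 001; the next row has 0 there.

0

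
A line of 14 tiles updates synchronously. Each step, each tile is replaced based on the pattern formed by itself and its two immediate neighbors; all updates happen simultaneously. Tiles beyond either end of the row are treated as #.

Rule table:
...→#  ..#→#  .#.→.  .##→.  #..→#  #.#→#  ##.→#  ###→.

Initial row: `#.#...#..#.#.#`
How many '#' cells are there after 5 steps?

9

step 1: ##.###.##.#.#.
step 2: .##..##.##.#.#
step 3: #.###.##.##.#.
step 4: ##..##.##.##.#
step 5: .###.##.##.##.
count of #: 9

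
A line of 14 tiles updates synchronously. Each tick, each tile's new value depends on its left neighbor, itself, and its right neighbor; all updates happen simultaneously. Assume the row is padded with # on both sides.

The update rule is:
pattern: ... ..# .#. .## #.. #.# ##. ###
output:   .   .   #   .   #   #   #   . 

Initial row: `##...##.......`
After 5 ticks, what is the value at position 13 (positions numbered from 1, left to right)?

.##...##......
#.##...##.....
##.##...##....
.##.##...##...
#.##.##...##..
position 13 holds .

.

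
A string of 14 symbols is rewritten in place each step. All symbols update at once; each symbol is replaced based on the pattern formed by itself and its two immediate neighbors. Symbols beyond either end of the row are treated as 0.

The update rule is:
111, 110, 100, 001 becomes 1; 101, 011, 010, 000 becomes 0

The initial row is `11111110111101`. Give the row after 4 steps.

01111110011100
10111111101110
00011111100111
00101111111011

00101111111011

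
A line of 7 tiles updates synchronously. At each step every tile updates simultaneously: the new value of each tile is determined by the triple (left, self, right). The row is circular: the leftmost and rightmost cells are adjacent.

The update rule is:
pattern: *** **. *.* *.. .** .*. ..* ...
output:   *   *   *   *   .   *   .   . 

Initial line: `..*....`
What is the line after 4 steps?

.....**

..**...
...**..
....**.
.....**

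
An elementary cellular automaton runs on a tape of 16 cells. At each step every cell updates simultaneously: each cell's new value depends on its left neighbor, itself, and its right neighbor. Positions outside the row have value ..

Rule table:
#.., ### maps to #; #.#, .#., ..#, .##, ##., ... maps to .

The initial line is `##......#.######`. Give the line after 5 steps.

......#.........

..#........####.
...#........##.#
....#...........
.....#..........
......#.........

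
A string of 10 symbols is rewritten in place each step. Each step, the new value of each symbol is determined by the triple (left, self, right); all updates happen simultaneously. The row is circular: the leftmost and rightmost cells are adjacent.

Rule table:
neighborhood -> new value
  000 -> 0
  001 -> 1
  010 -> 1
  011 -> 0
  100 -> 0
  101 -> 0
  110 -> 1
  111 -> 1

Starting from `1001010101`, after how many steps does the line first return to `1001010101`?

2

step 1: 1011010100
step 2: 1001010101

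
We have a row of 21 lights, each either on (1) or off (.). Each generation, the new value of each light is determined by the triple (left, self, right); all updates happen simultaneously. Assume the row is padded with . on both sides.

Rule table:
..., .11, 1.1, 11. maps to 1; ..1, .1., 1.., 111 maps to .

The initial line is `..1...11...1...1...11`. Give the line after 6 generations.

.11111..11111.111.111

generation 1: 1...1.11.1...1...1.11
generation 2: ..1..1111..1...1..111
generation 3: 1....1..1....1....1.1
generation 4: ..11......11...11..1.
generation 5: 1.11.1111.11.1.11....
generation 6: .11111..11111.111.111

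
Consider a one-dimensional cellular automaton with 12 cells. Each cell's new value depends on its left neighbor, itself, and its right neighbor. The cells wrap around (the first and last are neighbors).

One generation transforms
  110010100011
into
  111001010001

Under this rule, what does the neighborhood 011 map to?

At position 10 the neighborhood is 011; the next row has 0 there.

0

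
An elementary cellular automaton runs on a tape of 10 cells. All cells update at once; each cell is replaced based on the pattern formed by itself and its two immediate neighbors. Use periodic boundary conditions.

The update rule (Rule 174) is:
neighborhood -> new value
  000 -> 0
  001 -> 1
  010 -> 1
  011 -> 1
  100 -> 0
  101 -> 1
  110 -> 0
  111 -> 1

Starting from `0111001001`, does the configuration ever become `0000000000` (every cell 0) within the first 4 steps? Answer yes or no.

1110011011
1100110111
1001101111
0011011111
step 4 is 0011011111, still not uniform 0

no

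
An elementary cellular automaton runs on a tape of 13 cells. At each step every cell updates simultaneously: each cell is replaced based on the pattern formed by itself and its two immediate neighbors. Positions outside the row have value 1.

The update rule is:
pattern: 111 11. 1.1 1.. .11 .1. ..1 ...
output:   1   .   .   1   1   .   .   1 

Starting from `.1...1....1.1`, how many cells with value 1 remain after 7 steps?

..11..111...1
1.1.1.11.11.1
......1..1..1
11111..1..1.1
1111.1..1...1
111...1..11.1
11.11..1.1..1
count of 1: 7

7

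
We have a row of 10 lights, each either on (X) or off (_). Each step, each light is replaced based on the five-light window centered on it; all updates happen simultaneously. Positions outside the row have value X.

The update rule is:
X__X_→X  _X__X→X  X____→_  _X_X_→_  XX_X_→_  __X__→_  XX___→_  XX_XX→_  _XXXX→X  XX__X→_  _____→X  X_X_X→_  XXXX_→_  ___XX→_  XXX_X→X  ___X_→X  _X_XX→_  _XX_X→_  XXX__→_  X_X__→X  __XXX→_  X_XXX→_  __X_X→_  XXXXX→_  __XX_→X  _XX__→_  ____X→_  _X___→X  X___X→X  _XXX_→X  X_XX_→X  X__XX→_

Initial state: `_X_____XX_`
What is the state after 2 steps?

_X__XXX_X_

_XX_X__X__
_X__XXX_X_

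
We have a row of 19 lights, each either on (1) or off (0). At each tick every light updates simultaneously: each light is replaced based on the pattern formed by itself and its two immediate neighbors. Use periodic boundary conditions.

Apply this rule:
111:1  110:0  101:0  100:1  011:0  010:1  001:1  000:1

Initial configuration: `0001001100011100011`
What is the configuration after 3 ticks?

1111110011101011100
0111101101001001011
0011000001111111000

0011000001111111000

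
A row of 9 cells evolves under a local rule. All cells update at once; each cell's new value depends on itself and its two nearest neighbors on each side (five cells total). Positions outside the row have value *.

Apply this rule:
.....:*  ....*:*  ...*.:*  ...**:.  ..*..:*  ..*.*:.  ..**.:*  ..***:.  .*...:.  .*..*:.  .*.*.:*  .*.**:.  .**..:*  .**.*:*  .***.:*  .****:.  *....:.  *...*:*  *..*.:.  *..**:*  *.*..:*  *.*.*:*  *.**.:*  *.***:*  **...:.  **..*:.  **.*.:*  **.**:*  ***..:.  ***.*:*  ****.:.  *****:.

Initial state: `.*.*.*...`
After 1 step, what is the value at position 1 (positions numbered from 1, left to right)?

step 1: ******.*.
position 1 holds *

*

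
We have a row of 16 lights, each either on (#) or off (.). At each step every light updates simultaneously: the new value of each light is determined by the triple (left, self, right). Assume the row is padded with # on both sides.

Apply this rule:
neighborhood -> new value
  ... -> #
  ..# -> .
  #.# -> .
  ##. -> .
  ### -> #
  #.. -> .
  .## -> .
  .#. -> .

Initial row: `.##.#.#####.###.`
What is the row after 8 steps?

.......###...#..
.#####..#..#....
..###........##.
...#..######....
.#.....####..##.
...###..##......
.#..#......####.
......####..##..

......####..##..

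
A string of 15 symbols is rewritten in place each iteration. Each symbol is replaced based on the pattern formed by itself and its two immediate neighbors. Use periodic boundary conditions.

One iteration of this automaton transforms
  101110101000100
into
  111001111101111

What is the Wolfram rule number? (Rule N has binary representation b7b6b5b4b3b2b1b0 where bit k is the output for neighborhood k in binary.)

position 3: 111 → 0  (bit 7 = 0)
position 4: 110 → 0  (bit 6 = 0)
position 1: 101 → 1  (bit 5 = 1)
position 9: 100 → 1  (bit 4 = 1)
position 2: 011 → 1  (bit 3 = 1)
position 0: 010 → 1  (bit 2 = 1)
position 11: 001 → 1  (bit 1 = 1)
position 10: 000 → 0  (bit 0 = 0)
bits b7..b0 = 00111110 = 62

62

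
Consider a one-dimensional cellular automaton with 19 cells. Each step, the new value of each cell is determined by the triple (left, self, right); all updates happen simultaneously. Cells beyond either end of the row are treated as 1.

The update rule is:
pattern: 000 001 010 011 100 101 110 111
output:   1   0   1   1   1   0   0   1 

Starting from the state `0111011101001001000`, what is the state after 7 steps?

0101010101101101010

0110011001101101110
0101010101001001100
0101010101101101010
0101010101001001010
0101010101101101010  (repeats step 3; period 2)
step 7: 0101010101101101010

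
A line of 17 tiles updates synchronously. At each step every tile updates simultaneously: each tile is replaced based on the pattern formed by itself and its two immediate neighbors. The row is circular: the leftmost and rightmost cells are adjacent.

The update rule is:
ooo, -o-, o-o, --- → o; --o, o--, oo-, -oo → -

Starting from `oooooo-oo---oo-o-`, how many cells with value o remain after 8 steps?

9

-oooo-o---o---ooo
o-oo-oo-o-o-o--o-
oo--o--oooooo--oo
o---o---oooo----o
--o-o-o--oo--oo--
o-ooooo---------o
-o-ooo--ooooooo--
-oo-o----ooooo--o
count of o: 9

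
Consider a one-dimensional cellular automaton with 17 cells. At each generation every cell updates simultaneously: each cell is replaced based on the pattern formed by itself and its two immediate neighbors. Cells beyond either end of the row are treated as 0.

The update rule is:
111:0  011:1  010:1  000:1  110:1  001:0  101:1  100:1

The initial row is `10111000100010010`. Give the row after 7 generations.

11101110111011111

generation 1: 11101110111011011
generation 2: 10111011101111111
generation 3: 11101110111000001
generation 4: 10111011101111101
generation 5: 11101110111000111
generation 6: 10111011101110101
generation 7: 11101110111011111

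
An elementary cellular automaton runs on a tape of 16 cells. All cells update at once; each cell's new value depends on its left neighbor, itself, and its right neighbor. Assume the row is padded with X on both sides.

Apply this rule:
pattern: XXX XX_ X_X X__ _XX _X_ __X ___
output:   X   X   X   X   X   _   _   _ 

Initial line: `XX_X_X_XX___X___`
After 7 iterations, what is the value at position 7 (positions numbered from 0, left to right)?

XXX_X_XXXX___X__
XXXX_XXXXXX___X_
XXXXXXXXXXXX___X
XXXXXXXXXXXXX__X
XXXXXXXXXXXXXX_X
XXXXXXXXXXXXXXXX
XXXXXXXXXXXXXXXX
position 7 holds X

X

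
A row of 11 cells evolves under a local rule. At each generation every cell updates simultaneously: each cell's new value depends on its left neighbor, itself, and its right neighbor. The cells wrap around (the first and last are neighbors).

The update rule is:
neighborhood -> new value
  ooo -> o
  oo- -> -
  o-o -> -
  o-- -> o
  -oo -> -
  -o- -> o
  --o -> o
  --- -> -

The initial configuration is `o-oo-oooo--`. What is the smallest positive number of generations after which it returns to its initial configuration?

o-----oo-oo
-o---o----o
-oo-ooo--oo
-----o-oo--
----oo---o-
---o--o-ooo
o-ooooo--o-
o--ooo-ooo-
ooo-o---o--
-o--oo-oooo
-ooo----oo-
o-o-o--o--o
--o-oooooo-
-oo--oooo-o
---oo-oo--o
o-o-----ooo
--oo---o-oo
oo--o-oo---
--ooo---o-o
oo-o-o-oo-o
o--o-o-----
oooo-oo---o
ooo----o-o-
-o-o--oo-o-
oo-ooo---oo
o---o-o-o-o
-o-oo-o-o--
oo----o-oo-
--o--oo----
-oooo--o---
o-oo-oooo--

31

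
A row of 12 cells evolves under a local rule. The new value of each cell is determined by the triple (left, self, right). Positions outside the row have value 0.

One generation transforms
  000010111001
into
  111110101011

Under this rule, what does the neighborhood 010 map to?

1

At position 4 the neighborhood is 010; the next row has 1 there.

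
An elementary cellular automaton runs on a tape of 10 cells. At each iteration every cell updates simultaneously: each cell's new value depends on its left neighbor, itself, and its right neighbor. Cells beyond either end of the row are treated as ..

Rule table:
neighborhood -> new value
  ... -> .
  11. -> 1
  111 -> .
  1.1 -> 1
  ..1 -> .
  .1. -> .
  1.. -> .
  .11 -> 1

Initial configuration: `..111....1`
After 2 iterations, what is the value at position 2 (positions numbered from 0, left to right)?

iteration 1: ..1.1.....
iteration 2: ...1......
position 2 holds .

.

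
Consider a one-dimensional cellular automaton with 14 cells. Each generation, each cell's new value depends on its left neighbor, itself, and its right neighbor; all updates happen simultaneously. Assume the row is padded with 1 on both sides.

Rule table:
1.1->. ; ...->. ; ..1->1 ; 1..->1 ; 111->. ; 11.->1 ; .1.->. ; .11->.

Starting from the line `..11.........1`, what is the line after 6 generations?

..11.1..11.11.

generation 1: 11.11.......1.
generation 2: .1..11.....1..
generation 3: ..11.11...1.11
generation 4: 11.1..11.1....
generation 5: .1..11.1..1..1
generation 6: ..11.1..11.11.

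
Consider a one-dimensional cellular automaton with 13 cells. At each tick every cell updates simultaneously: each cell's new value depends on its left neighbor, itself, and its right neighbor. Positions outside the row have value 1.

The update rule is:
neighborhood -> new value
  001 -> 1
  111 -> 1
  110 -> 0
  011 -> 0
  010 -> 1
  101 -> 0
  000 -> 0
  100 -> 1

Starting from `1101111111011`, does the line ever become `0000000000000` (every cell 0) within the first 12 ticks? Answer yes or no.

tick 1: 1000111110001
tick 2: 0101011101010
tick 3: 0101001001010
tick 4: 0101111111010
tick 5: 0100111110010
tick 6: 0111011101110
tick 7: 0010001000100
tick 8: 1111011101111
tick 9: 1110001000111
tick 10: 1101011101011
tick 11: 1001001001001
tick 12: 0111111111110
tick 12 is 0111111111110, still not uniform 0

no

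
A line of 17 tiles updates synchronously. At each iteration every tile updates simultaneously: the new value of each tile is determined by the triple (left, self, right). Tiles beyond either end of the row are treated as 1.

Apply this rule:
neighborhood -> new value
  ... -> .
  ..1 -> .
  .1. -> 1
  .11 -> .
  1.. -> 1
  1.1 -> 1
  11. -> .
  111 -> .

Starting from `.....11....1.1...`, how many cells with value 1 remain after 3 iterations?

6

iteration 1: 1......1...1111..
iteration 2: .1.....11......1.
iteration 3: 111......1.....11
count of 1: 6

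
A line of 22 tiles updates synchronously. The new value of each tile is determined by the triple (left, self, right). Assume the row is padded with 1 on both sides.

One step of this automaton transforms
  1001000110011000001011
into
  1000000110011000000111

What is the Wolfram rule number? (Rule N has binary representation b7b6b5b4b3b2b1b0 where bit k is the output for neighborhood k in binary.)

position 21: 111 → 1  (bit 7 = 1)
position 0: 110 → 1  (bit 6 = 1)
position 19: 101 → 1  (bit 5 = 1)
position 1: 100 → 0  (bit 4 = 0)
position 7: 011 → 1  (bit 3 = 1)
position 3: 010 → 0  (bit 2 = 0)
position 2: 001 → 0  (bit 1 = 0)
position 5: 000 → 0  (bit 0 = 0)
bits b7..b0 = 11101000 = 232

232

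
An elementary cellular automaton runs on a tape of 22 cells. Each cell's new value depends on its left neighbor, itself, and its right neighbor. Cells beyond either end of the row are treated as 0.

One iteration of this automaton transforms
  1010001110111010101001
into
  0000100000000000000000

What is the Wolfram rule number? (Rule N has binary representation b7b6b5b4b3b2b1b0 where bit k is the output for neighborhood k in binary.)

position 7: 111 → 0  (bit 7 = 0)
position 8: 110 → 0  (bit 6 = 0)
position 1: 101 → 0  (bit 5 = 0)
position 3: 100 → 0  (bit 4 = 0)
position 6: 011 → 0  (bit 3 = 0)
position 0: 010 → 0  (bit 2 = 0)
position 5: 001 → 0  (bit 1 = 0)
position 4: 000 → 1  (bit 0 = 1)
bits b7..b0 = 00000001 = 1

1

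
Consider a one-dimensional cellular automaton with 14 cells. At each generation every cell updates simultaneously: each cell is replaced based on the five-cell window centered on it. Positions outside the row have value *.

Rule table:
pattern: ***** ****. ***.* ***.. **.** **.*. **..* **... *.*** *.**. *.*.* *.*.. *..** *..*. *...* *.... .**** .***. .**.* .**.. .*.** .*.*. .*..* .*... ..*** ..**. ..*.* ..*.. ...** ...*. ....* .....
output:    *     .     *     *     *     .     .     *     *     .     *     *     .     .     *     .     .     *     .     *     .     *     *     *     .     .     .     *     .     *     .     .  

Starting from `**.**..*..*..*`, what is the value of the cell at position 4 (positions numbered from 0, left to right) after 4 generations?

.

.**.*..**.**..
*...**...*.*..
***..****.***.
*.*.....******
position 4 holds .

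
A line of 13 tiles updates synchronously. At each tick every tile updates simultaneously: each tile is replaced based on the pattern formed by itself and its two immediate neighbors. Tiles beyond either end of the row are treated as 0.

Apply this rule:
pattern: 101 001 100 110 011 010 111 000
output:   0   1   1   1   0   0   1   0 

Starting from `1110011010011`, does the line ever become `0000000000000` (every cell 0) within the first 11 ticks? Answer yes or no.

no

tick 1: 0111101001101
tick 2: 1011100110100
tick 3: 0001111010010
tick 4: 0010111001101
tick 5: 0100011110100
tick 6: 1010101110010
tick 7: 0000000111101
tick 8: 0000001011100
tick 9: 0000010001110
tick 10: 0000101010111
tick 11: 0001000000011
tick 11 is 0001000000011, still not uniform 0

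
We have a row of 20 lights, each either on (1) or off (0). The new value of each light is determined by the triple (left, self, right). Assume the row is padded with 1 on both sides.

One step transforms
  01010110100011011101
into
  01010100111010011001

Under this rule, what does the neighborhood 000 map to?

1

At position 10 the neighborhood is 000; the next row has 1 there.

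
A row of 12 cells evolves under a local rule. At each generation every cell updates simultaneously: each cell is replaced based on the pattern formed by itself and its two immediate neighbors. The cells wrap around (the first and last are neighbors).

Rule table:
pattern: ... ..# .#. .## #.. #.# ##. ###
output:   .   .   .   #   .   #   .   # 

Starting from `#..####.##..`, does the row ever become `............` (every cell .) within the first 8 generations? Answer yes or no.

...###.##...
...##.##....
...#.##.....
....##......
....#.......
............
all cells are . at generation 6

yes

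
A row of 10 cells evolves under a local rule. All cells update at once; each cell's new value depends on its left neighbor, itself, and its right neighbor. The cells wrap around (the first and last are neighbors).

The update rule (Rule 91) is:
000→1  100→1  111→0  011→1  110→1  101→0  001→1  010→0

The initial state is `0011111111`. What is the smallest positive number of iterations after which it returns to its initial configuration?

2

1110000001
0011111111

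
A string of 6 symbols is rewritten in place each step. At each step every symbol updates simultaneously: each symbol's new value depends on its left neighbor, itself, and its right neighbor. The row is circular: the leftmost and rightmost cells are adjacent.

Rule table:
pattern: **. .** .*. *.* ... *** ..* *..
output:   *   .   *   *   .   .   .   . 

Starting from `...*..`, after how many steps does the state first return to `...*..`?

...*..

1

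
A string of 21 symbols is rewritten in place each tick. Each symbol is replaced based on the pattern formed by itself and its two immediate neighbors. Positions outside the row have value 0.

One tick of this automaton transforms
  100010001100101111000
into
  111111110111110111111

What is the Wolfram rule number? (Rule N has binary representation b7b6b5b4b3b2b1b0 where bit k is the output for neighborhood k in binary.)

247

position 15: 111 → 1  (bit 7 = 1)
position 9: 110 → 1  (bit 6 = 1)
position 13: 101 → 1  (bit 5 = 1)
position 1: 100 → 1  (bit 4 = 1)
position 8: 011 → 0  (bit 3 = 0)
position 0: 010 → 1  (bit 2 = 1)
position 3: 001 → 1  (bit 1 = 1)
position 2: 000 → 1  (bit 0 = 1)
bits b7..b0 = 11110111 = 247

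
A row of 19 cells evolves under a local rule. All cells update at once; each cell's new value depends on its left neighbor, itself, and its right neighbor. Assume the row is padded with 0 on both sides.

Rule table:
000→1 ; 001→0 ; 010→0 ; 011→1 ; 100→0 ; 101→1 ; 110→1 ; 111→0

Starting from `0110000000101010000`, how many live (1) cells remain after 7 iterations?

6

iteration 1: 0110111110010100111
iteration 2: 0111100010001000101
iteration 3: 0100101000100010010
iteration 4: 0000010010001000000
iteration 5: 1111000000100011111
iteration 6: 1001011110001010001
iteration 7: 0000110010100100100
count of 1: 6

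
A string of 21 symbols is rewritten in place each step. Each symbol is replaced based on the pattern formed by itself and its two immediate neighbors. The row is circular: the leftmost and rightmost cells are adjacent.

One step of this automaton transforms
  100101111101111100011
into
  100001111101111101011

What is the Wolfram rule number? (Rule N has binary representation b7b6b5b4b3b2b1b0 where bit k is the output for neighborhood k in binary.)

201

position 6: 111 → 1  (bit 7 = 1)
position 0: 110 → 1  (bit 6 = 1)
position 4: 101 → 0  (bit 5 = 0)
position 1: 100 → 0  (bit 4 = 0)
position 5: 011 → 1  (bit 3 = 1)
position 3: 010 → 0  (bit 2 = 0)
position 2: 001 → 0  (bit 1 = 0)
position 17: 000 → 1  (bit 0 = 1)
bits b7..b0 = 11001001 = 201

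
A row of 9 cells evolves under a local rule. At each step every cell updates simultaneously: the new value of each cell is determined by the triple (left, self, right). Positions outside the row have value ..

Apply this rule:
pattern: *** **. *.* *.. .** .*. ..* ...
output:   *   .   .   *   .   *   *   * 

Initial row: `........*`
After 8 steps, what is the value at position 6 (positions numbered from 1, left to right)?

*

*********
.*******.
*.*****.*
*..***..*
***.*.***
.*..*..*.
*********  (repeats step 1; period 6)
step 8: .*******.
position 6 holds *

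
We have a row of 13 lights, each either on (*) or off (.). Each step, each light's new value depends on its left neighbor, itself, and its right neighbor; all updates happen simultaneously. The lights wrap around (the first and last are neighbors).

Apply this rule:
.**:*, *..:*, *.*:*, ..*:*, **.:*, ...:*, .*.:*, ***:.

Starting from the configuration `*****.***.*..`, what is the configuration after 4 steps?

step 1: *...***.*****
step 2: *****.***....
step 3: *...***.*****  (repeats step 1; period 2)
step 4: *****.***....

*****.***....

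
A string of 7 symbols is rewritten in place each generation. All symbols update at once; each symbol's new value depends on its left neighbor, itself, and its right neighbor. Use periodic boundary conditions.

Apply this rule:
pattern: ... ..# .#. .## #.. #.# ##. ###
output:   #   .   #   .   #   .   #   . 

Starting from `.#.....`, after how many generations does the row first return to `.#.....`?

14

.######
......#
#####.#
....#..
###.###
..#....
#.#####
#......
######.
.....#.
####.##
...#...
##.####
.#.....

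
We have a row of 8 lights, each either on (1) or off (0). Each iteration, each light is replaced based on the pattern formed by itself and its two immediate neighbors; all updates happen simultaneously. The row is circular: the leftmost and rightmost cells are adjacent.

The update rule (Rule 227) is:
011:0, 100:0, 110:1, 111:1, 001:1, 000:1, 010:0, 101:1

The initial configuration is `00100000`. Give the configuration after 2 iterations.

11010111

11001111
11010111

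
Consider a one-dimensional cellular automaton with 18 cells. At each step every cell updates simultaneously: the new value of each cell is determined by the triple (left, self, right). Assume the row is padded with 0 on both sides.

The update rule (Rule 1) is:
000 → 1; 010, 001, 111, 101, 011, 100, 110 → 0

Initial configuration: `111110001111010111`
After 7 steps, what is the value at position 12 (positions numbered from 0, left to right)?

000000100000000000
111110001111111111
000000100000000000  (repeats step 1; period 2)
step 7: 000000100000000000
position 12 holds 0

0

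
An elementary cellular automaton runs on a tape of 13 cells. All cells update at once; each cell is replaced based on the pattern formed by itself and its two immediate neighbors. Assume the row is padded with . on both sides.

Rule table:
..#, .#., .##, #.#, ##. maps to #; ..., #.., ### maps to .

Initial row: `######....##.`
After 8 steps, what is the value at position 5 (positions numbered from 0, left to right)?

step 1: #....#...###.
step 2: #...##..##.#.
step 3: #..###.#####.
step 4: #.##.###...#.
step 5: ######.#..##.
step 6: #....###.###.
step 7: #...##.###.#.
step 8: #..#####.###.
position 5 holds #

#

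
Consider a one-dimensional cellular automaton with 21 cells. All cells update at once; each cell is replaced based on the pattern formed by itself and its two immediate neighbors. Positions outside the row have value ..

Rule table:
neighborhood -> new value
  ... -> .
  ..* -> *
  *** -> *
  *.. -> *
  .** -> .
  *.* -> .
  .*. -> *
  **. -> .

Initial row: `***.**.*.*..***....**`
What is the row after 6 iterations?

..******.*..*...*.**.

iteration 1: .*.....*.***.*.*..*..
iteration 2: ***...**..*..*.*****.
iteration 3: .*.*.*..******..***.*
iteration 4: **.*.***.****.**.*..*
iteration 5: ...*..*...**.....****
iteration 6: ..******.*..*...*.**.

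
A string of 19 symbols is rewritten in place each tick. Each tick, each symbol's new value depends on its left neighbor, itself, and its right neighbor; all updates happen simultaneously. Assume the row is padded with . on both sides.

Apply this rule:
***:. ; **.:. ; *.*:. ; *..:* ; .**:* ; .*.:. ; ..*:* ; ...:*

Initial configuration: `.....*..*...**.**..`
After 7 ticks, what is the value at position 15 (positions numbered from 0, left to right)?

*****.**.****..*.**
*.....*..*...**..*.
.*****.**.****.**.*
**.....*..*....*...
*.*****.**.****.***
..*.....*..*....*..
**.*****.**.****.**
position 15 holds *

*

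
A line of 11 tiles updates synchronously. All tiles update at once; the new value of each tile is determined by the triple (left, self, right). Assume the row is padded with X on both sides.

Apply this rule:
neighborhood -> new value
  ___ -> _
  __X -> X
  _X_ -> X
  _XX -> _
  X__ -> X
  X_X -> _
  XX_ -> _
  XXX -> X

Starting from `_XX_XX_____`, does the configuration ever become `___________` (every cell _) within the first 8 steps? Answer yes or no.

______X___X
X____XXX_X_
_X__X_X__X_
_XXXX_XXXX_
__XX___XX__
XX__X_X__XX
X_XXX_XXX_X
___X___X___
step 8 is ___X___X___, still not uniform _

no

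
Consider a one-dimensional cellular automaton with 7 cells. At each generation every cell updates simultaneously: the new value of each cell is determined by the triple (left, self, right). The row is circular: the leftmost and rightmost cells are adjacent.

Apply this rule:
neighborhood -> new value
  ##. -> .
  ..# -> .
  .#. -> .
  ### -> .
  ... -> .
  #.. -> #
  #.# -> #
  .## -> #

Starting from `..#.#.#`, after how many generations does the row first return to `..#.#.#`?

7

#..#.#.
.#..#.#
#.#..#.
.#.#..#
#.#.#..
.#.#.#.
..#.#.#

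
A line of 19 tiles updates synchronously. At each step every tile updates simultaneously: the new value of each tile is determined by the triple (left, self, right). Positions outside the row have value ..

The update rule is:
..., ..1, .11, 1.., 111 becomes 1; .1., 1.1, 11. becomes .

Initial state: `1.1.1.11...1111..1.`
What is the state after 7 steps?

1.111111.11.111.111

......1.111111.11.1
111111..11111..1...
11111.111111.11.111
1111..11111..1..11.
111.111111.11.111.1
11..11111..1..11...
1.111111.11.111.111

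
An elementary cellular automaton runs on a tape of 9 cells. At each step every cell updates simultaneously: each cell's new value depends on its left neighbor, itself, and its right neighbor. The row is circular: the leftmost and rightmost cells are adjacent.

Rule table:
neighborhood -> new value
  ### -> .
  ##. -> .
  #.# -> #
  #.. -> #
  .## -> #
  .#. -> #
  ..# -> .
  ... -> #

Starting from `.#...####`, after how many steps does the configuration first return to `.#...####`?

####.#...
#...####.
###.#...#
...####.#
##.#...##
..####.#.
#.#...###
.####.#..
.#...####

9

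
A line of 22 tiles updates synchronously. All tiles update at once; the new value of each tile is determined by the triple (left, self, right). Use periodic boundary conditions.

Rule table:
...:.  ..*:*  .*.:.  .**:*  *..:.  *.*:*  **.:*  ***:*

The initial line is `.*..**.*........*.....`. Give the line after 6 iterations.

*..****........*......
..*****.......*......*
.******......*......*.
*******.....*......*..
*******....*......*..*
*******...*......*..**

*******...*......*..**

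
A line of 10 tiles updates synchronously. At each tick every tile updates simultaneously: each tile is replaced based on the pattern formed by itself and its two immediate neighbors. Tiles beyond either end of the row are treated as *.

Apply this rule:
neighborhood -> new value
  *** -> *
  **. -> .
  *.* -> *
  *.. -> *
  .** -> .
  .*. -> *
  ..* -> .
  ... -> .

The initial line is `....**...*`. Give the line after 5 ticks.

*.....*...
.*....**..
***.....*.
**.*....**
*.***....*

*.***....*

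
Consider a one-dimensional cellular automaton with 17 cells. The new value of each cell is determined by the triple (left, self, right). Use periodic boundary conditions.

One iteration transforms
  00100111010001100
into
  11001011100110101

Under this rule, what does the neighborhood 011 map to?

At position 5 the neighborhood is 011; the next row has 0 there.

0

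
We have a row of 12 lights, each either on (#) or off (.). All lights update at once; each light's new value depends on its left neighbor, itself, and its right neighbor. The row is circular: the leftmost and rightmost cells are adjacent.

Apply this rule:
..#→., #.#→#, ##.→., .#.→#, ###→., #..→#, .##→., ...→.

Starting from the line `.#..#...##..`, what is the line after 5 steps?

step 1: .##.##....#.
step 2: ...#..#...##
step 3: #..##.##....
step 4: ##...#..#...
step 5: ..#..##.##..

..#..##.##..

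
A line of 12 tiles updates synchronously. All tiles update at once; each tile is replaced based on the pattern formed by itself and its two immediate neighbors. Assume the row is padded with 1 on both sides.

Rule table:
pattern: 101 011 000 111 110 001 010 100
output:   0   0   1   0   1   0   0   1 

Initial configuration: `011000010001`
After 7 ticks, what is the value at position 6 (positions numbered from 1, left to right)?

tick 1: 001111001100
tick 2: 100001100110
tick 3: 111100110010
tick 4: 000110011000
tick 5: 110011001110
tick 6: 011001100010
tick 7: 001100111000
position 6 holds 0

0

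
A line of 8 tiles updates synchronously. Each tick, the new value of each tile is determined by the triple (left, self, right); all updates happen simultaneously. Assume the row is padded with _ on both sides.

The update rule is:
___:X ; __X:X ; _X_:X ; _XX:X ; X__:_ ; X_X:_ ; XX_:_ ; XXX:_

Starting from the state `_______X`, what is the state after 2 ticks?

XXXXXXXX
X_______

X_______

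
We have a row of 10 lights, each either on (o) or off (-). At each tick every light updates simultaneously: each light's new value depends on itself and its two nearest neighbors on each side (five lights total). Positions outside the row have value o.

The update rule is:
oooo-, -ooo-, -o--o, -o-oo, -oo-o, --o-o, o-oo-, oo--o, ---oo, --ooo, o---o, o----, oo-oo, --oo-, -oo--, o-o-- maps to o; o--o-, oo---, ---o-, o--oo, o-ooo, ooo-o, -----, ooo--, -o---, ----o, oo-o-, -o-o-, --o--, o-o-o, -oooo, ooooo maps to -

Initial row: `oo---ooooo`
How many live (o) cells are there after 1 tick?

4

tick 1: o--ooo----
count of o: 4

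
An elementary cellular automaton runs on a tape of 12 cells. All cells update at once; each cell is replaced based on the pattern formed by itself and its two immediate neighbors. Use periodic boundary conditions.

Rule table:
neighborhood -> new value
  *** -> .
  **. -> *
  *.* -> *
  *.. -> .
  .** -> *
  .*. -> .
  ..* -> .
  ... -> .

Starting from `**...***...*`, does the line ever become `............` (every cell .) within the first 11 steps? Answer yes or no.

yes

.*...*.*...*
*.....*.....
............
all cells are . at step 3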